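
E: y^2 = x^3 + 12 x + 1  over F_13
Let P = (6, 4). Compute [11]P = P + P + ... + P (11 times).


k = 11 = 1011_2 (binary, LSB first: 1101)
Double-and-add from P = (6, 4):
  bit 0 = 1: acc = O + (6, 4) = (6, 4)
  bit 1 = 1: acc = (6, 4) + (5, 11) = (12, 12)
  bit 2 = 0: acc unchanged = (12, 12)
  bit 3 = 1: acc = (12, 12) + (1, 1) = (1, 12)

11P = (1, 12)


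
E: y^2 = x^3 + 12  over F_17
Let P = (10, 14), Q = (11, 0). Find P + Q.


P != Q, so use the chord formula.
s = (y2 - y1) / (x2 - x1) = (3) / (1) mod 17 = 3
x3 = s^2 - x1 - x2 mod 17 = 3^2 - 10 - 11 = 5
y3 = s (x1 - x3) - y1 mod 17 = 3 * (10 - 5) - 14 = 1

P + Q = (5, 1)


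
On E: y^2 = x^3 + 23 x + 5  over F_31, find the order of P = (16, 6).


Compute successive multiples of P until we hit O:
  1P = (16, 6)
  2P = (18, 12)
  3P = (6, 24)
  4P = (11, 16)
  5P = (8, 9)
  6P = (27, 2)
  7P = (24, 11)
  8P = (19, 27)
  ... (continuing to 37P)
  37P = O

ord(P) = 37


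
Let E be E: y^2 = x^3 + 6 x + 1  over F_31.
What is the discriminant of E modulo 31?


4 a^3 + 27 b^2 = 4*6^3 + 27*1^2 = 864 + 27 = 891
Delta = -16 * (891) = -14256
Delta mod 31 = 4

Delta = 4 (mod 31)


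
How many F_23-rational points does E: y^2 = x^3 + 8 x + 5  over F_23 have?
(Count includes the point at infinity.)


For each x in F_23, count y with y^2 = x^3 + 8 x + 5 mod 23:
  x = 2: RHS = 6, y in [11, 12]  -> 2 point(s)
  x = 4: RHS = 9, y in [3, 20]  -> 2 point(s)
  x = 5: RHS = 9, y in [3, 20]  -> 2 point(s)
  x = 6: RHS = 16, y in [4, 19]  -> 2 point(s)
  x = 7: RHS = 13, y in [6, 17]  -> 2 point(s)
  x = 8: RHS = 6, y in [11, 12]  -> 2 point(s)
  x = 9: RHS = 1, y in [1, 22]  -> 2 point(s)
  x = 10: RHS = 4, y in [2, 21]  -> 2 point(s)
  x = 12: RHS = 12, y in [9, 14]  -> 2 point(s)
  x = 13: RHS = 6, y in [11, 12]  -> 2 point(s)
  x = 14: RHS = 9, y in [3, 20]  -> 2 point(s)
  x = 15: RHS = 4, y in [2, 21]  -> 2 point(s)
  x = 18: RHS = 1, y in [1, 22]  -> 2 point(s)
  x = 19: RHS = 1, y in [1, 22]  -> 2 point(s)
  x = 20: RHS = 0, y in [0]  -> 1 point(s)
  x = 21: RHS = 4, y in [2, 21]  -> 2 point(s)
Affine points: 31. Add the point at infinity: total = 32.

#E(F_23) = 32


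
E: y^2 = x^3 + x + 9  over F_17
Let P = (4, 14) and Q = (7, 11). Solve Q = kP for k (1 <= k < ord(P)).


Enumerate multiples of P until we hit Q = (7, 11):
  1P = (4, 14)
  2P = (11, 12)
  3P = (0, 14)
  4P = (13, 3)
  5P = (8, 6)
  6P = (9, 13)
  7P = (2, 6)
  8P = (10, 13)
  9P = (12, 10)
  10P = (14, 8)
  11P = (15, 13)
  12P = (7, 11)
Match found at i = 12.

k = 12


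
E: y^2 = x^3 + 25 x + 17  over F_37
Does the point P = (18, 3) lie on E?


Check whether y^2 = x^3 + 25 x + 17 (mod 37) for (x, y) = (18, 3).
LHS: y^2 = 3^2 mod 37 = 9
RHS: x^3 + 25 x + 17 = 18^3 + 25*18 + 17 mod 37 = 9
LHS = RHS

Yes, on the curve


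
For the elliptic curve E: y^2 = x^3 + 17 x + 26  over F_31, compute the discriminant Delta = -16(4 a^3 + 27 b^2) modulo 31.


4 a^3 + 27 b^2 = 4*17^3 + 27*26^2 = 19652 + 18252 = 37904
Delta = -16 * (37904) = -606464
Delta mod 31 = 20

Delta = 20 (mod 31)


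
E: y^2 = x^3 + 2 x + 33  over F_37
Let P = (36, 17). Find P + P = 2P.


Doubling: s = (3 x1^2 + a) / (2 y1)
s = (3*36^2 + 2) / (2*17) mod 37 = 23
x3 = s^2 - 2 x1 mod 37 = 23^2 - 2*36 = 13
y3 = s (x1 - x3) - y1 mod 37 = 23 * (36 - 13) - 17 = 31

2P = (13, 31)


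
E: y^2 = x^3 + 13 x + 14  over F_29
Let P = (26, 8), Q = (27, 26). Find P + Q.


P != Q, so use the chord formula.
s = (y2 - y1) / (x2 - x1) = (18) / (1) mod 29 = 18
x3 = s^2 - x1 - x2 mod 29 = 18^2 - 26 - 27 = 10
y3 = s (x1 - x3) - y1 mod 29 = 18 * (26 - 10) - 8 = 19

P + Q = (10, 19)


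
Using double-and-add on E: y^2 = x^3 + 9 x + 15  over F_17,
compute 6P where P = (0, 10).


k = 6 = 110_2 (binary, LSB first: 011)
Double-and-add from P = (0, 10):
  bit 0 = 0: acc unchanged = O
  bit 1 = 1: acc = O + (9, 14) = (9, 14)
  bit 2 = 1: acc = (9, 14) + (12, 10) = (11, 0)

6P = (11, 0)


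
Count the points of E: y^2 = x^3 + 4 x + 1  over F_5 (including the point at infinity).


For each x in F_5, count y with y^2 = x^3 + 4 x + 1 mod 5:
  x = 0: RHS = 1, y in [1, 4]  -> 2 point(s)
  x = 1: RHS = 1, y in [1, 4]  -> 2 point(s)
  x = 3: RHS = 0, y in [0]  -> 1 point(s)
  x = 4: RHS = 1, y in [1, 4]  -> 2 point(s)
Affine points: 7. Add the point at infinity: total = 8.

#E(F_5) = 8


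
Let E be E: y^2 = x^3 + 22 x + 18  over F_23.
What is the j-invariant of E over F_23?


Delta = -16(4 a^3 + 27 b^2) mod 23 = 5
-1728 * (4 a)^3 = -1728 * (4*22)^3 mod 23 = 8
j = 8 * 5^(-1) mod 23 = 20

j = 20 (mod 23)


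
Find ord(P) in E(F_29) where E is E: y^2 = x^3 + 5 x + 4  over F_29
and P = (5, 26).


Compute successive multiples of P until we hit O:
  1P = (5, 26)
  2P = (26, 22)
  3P = (20, 10)
  4P = (13, 27)
  5P = (16, 27)
  6P = (14, 18)
  7P = (9, 13)
  8P = (2, 15)
  ... (continuing to 31P)
  31P = O

ord(P) = 31


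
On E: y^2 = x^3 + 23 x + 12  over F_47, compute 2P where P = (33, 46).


Doubling: s = (3 x1^2 + a) / (2 y1)
s = (3*33^2 + 23) / (2*46) mod 47 = 0
x3 = s^2 - 2 x1 mod 47 = 0^2 - 2*33 = 28
y3 = s (x1 - x3) - y1 mod 47 = 0 * (33 - 28) - 46 = 1

2P = (28, 1)


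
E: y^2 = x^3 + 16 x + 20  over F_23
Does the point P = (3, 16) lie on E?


Check whether y^2 = x^3 + 16 x + 20 (mod 23) for (x, y) = (3, 16).
LHS: y^2 = 16^2 mod 23 = 3
RHS: x^3 + 16 x + 20 = 3^3 + 16*3 + 20 mod 23 = 3
LHS = RHS

Yes, on the curve


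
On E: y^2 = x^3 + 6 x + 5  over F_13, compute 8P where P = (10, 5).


k = 8 = 1000_2 (binary, LSB first: 0001)
Double-and-add from P = (10, 5):
  bit 0 = 0: acc unchanged = O
  bit 1 = 0: acc unchanged = O
  bit 2 = 0: acc unchanged = O
  bit 3 = 1: acc = O + (10, 8) = (10, 8)

8P = (10, 8)


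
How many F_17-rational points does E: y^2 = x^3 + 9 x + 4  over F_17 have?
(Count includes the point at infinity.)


For each x in F_17, count y with y^2 = x^3 + 9 x + 4 mod 17:
  x = 0: RHS = 4, y in [2, 15]  -> 2 point(s)
  x = 2: RHS = 13, y in [8, 9]  -> 2 point(s)
  x = 4: RHS = 2, y in [6, 11]  -> 2 point(s)
  x = 5: RHS = 4, y in [2, 15]  -> 2 point(s)
  x = 6: RHS = 2, y in [6, 11]  -> 2 point(s)
  x = 7: RHS = 2, y in [6, 11]  -> 2 point(s)
  x = 9: RHS = 15, y in [7, 10]  -> 2 point(s)
  x = 12: RHS = 4, y in [2, 15]  -> 2 point(s)
  x = 14: RHS = 1, y in [1, 16]  -> 2 point(s)
Affine points: 18. Add the point at infinity: total = 19.

#E(F_17) = 19


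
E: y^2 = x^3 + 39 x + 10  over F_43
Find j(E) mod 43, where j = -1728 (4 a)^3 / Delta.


Delta = -16(4 a^3 + 27 b^2) mod 43 = 26
-1728 * (4 a)^3 = -1728 * (4*39)^3 mod 43 = 2
j = 2 * 26^(-1) mod 43 = 10

j = 10 (mod 43)


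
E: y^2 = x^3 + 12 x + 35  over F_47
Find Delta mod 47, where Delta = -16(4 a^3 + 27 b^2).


4 a^3 + 27 b^2 = 4*12^3 + 27*35^2 = 6912 + 33075 = 39987
Delta = -16 * (39987) = -639792
Delta mod 47 = 19

Delta = 19 (mod 47)


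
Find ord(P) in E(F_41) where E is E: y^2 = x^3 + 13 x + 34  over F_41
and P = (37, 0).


Compute successive multiples of P until we hit O:
  1P = (37, 0)
  2P = O

ord(P) = 2


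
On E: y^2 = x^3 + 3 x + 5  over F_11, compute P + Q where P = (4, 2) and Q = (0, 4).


P != Q, so use the chord formula.
s = (y2 - y1) / (x2 - x1) = (2) / (7) mod 11 = 5
x3 = s^2 - x1 - x2 mod 11 = 5^2 - 4 - 0 = 10
y3 = s (x1 - x3) - y1 mod 11 = 5 * (4 - 10) - 2 = 1

P + Q = (10, 1)


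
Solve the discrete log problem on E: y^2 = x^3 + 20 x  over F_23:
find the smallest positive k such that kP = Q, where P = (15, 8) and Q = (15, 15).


Enumerate multiples of P until we hit Q = (15, 15):
  1P = (15, 8)
  2P = (9, 14)
  3P = (0, 0)
  4P = (9, 9)
  5P = (15, 15)
Match found at i = 5.

k = 5


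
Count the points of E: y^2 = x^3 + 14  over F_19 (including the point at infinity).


For each x in F_19, count y with y^2 = x^3 + 0 x + 14 mod 19:
  x = 5: RHS = 6, y in [5, 14]  -> 2 point(s)
  x = 10: RHS = 7, y in [8, 11]  -> 2 point(s)
  x = 13: RHS = 7, y in [8, 11]  -> 2 point(s)
  x = 15: RHS = 7, y in [8, 11]  -> 2 point(s)
  x = 16: RHS = 6, y in [5, 14]  -> 2 point(s)
  x = 17: RHS = 6, y in [5, 14]  -> 2 point(s)
Affine points: 12. Add the point at infinity: total = 13.

#E(F_19) = 13


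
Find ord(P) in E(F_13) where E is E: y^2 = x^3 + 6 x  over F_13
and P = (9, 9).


Compute successive multiples of P until we hit O:
  1P = (9, 9)
  2P = (4, 6)
  3P = (4, 7)
  4P = (9, 4)
  5P = O

ord(P) = 5


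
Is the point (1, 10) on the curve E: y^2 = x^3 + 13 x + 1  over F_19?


Check whether y^2 = x^3 + 13 x + 1 (mod 19) for (x, y) = (1, 10).
LHS: y^2 = 10^2 mod 19 = 5
RHS: x^3 + 13 x + 1 = 1^3 + 13*1 + 1 mod 19 = 15
LHS != RHS

No, not on the curve


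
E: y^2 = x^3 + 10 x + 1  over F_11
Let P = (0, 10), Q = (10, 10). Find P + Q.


P != Q, so use the chord formula.
s = (y2 - y1) / (x2 - x1) = (0) / (10) mod 11 = 0
x3 = s^2 - x1 - x2 mod 11 = 0^2 - 0 - 10 = 1
y3 = s (x1 - x3) - y1 mod 11 = 0 * (0 - 1) - 10 = 1

P + Q = (1, 1)


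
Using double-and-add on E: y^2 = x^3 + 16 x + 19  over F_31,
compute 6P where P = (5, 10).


k = 6 = 110_2 (binary, LSB first: 011)
Double-and-add from P = (5, 10):
  bit 0 = 0: acc unchanged = O
  bit 1 = 1: acc = O + (30, 8) = (30, 8)
  bit 2 = 1: acc = (30, 8) + (20, 0) = (30, 23)

6P = (30, 23)


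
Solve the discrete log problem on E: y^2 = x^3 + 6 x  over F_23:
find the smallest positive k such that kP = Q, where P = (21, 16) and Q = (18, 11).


Enumerate multiples of P until we hit Q = (18, 11):
  1P = (21, 16)
  2P = (8, 10)
  3P = (10, 5)
  4P = (16, 12)
  5P = (17, 1)
  6P = (12, 12)
  7P = (22, 4)
  8P = (9, 1)
  9P = (19, 21)
  10P = (18, 11)
Match found at i = 10.

k = 10


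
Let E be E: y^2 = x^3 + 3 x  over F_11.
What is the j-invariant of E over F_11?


Delta = -16(4 a^3 + 27 b^2) mod 11 = 10
-1728 * (4 a)^3 = -1728 * (4*3)^3 mod 11 = 10
j = 10 * 10^(-1) mod 11 = 1

j = 1 (mod 11)


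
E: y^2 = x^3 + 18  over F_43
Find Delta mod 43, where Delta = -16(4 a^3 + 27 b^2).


4 a^3 + 27 b^2 = 4*0^3 + 27*18^2 = 0 + 8748 = 8748
Delta = -16 * (8748) = -139968
Delta mod 43 = 40

Delta = 40 (mod 43)


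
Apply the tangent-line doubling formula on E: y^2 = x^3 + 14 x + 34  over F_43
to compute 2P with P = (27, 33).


Doubling: s = (3 x1^2 + a) / (2 y1)
s = (3*27^2 + 14) / (2*33) mod 43 = 34
x3 = s^2 - 2 x1 mod 43 = 34^2 - 2*27 = 27
y3 = s (x1 - x3) - y1 mod 43 = 34 * (27 - 27) - 33 = 10

2P = (27, 10)


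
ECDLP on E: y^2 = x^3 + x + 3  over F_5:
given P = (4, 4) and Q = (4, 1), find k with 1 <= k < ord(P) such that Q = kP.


Enumerate multiples of P until we hit Q = (4, 1):
  1P = (4, 4)
  2P = (1, 0)
  3P = (4, 1)
Match found at i = 3.

k = 3


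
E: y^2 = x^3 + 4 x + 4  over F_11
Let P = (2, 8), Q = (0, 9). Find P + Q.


P != Q, so use the chord formula.
s = (y2 - y1) / (x2 - x1) = (1) / (9) mod 11 = 5
x3 = s^2 - x1 - x2 mod 11 = 5^2 - 2 - 0 = 1
y3 = s (x1 - x3) - y1 mod 11 = 5 * (2 - 1) - 8 = 8

P + Q = (1, 8)


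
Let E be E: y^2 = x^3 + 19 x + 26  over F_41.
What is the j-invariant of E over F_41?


Delta = -16(4 a^3 + 27 b^2) mod 41 = 22
-1728 * (4 a)^3 = -1728 * (4*19)^3 mod 41 = 25
j = 25 * 22^(-1) mod 41 = 3

j = 3 (mod 41)


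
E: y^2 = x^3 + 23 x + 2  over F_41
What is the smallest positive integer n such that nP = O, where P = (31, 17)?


Compute successive multiples of P until we hit O:
  1P = (31, 17)
  2P = (18, 4)
  3P = (34, 21)
  4P = (37, 16)
  5P = (22, 2)
  6P = (9, 6)
  7P = (32, 3)
  8P = (10, 17)
  ... (continuing to 32P)
  32P = O

ord(P) = 32


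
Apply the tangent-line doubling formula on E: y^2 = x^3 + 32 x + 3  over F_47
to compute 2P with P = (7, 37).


Doubling: s = (3 x1^2 + a) / (2 y1)
s = (3*7^2 + 32) / (2*37) mod 47 = 31
x3 = s^2 - 2 x1 mod 47 = 31^2 - 2*7 = 7
y3 = s (x1 - x3) - y1 mod 47 = 31 * (7 - 7) - 37 = 10

2P = (7, 10)


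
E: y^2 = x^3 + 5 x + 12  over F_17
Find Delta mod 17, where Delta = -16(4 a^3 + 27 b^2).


4 a^3 + 27 b^2 = 4*5^3 + 27*12^2 = 500 + 3888 = 4388
Delta = -16 * (4388) = -70208
Delta mod 17 = 2

Delta = 2 (mod 17)


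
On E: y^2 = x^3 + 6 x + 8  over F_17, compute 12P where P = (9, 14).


k = 12 = 1100_2 (binary, LSB first: 0011)
Double-and-add from P = (9, 14):
  bit 0 = 0: acc unchanged = O
  bit 1 = 0: acc unchanged = O
  bit 2 = 1: acc = O + (16, 1) = (16, 1)
  bit 3 = 1: acc = (16, 1) + (1, 7) = (9, 3)

12P = (9, 3)


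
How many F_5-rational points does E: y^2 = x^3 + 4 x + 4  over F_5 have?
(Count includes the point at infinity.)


For each x in F_5, count y with y^2 = x^3 + 4 x + 4 mod 5:
  x = 0: RHS = 4, y in [2, 3]  -> 2 point(s)
  x = 1: RHS = 4, y in [2, 3]  -> 2 point(s)
  x = 2: RHS = 0, y in [0]  -> 1 point(s)
  x = 4: RHS = 4, y in [2, 3]  -> 2 point(s)
Affine points: 7. Add the point at infinity: total = 8.

#E(F_5) = 8


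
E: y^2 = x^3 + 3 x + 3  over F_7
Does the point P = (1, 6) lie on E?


Check whether y^2 = x^3 + 3 x + 3 (mod 7) for (x, y) = (1, 6).
LHS: y^2 = 6^2 mod 7 = 1
RHS: x^3 + 3 x + 3 = 1^3 + 3*1 + 3 mod 7 = 0
LHS != RHS

No, not on the curve


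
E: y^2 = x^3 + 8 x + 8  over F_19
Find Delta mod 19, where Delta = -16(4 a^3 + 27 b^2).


4 a^3 + 27 b^2 = 4*8^3 + 27*8^2 = 2048 + 1728 = 3776
Delta = -16 * (3776) = -60416
Delta mod 19 = 4

Delta = 4 (mod 19)


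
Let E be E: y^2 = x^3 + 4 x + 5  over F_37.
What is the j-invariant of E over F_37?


Delta = -16(4 a^3 + 27 b^2) mod 37 = 15
-1728 * (4 a)^3 = -1728 * (4*4)^3 mod 37 = 27
j = 27 * 15^(-1) mod 37 = 24

j = 24 (mod 37)


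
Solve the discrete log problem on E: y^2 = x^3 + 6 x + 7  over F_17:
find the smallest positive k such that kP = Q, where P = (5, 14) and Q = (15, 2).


Enumerate multiples of P until we hit Q = (15, 2):
  1P = (5, 14)
  2P = (15, 2)
Match found at i = 2.

k = 2


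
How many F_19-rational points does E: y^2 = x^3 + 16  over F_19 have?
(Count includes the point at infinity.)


For each x in F_19, count y with y^2 = x^3 + 0 x + 16 mod 19:
  x = 0: RHS = 16, y in [4, 15]  -> 2 point(s)
  x = 1: RHS = 17, y in [6, 13]  -> 2 point(s)
  x = 2: RHS = 5, y in [9, 10]  -> 2 point(s)
  x = 3: RHS = 5, y in [9, 10]  -> 2 point(s)
  x = 4: RHS = 4, y in [2, 17]  -> 2 point(s)
  x = 6: RHS = 4, y in [2, 17]  -> 2 point(s)
  x = 7: RHS = 17, y in [6, 13]  -> 2 point(s)
  x = 9: RHS = 4, y in [2, 17]  -> 2 point(s)
  x = 10: RHS = 9, y in [3, 16]  -> 2 point(s)
  x = 11: RHS = 17, y in [6, 13]  -> 2 point(s)
  x = 13: RHS = 9, y in [3, 16]  -> 2 point(s)
  x = 14: RHS = 5, y in [9, 10]  -> 2 point(s)
  x = 15: RHS = 9, y in [3, 16]  -> 2 point(s)
Affine points: 26. Add the point at infinity: total = 27.

#E(F_19) = 27


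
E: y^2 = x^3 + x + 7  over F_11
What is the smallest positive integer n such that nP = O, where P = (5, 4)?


Compute successive multiples of P until we hit O:
  1P = (5, 4)
  2P = (6, 3)
  3P = (1, 3)
  4P = (3, 2)
  5P = (4, 8)
  6P = (7, 4)
  7P = (10, 7)
  8P = (10, 4)
  ... (continuing to 15P)
  15P = O

ord(P) = 15


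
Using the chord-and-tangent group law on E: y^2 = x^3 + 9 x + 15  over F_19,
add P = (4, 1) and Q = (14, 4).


P != Q, so use the chord formula.
s = (y2 - y1) / (x2 - x1) = (3) / (10) mod 19 = 6
x3 = s^2 - x1 - x2 mod 19 = 6^2 - 4 - 14 = 18
y3 = s (x1 - x3) - y1 mod 19 = 6 * (4 - 18) - 1 = 10

P + Q = (18, 10)


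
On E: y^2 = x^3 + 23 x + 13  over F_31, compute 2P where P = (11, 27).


Doubling: s = (3 x1^2 + a) / (2 y1)
s = (3*11^2 + 23) / (2*27) mod 31 = 6
x3 = s^2 - 2 x1 mod 31 = 6^2 - 2*11 = 14
y3 = s (x1 - x3) - y1 mod 31 = 6 * (11 - 14) - 27 = 17

2P = (14, 17)


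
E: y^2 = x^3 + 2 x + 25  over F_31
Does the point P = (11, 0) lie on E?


Check whether y^2 = x^3 + 2 x + 25 (mod 31) for (x, y) = (11, 0).
LHS: y^2 = 0^2 mod 31 = 0
RHS: x^3 + 2 x + 25 = 11^3 + 2*11 + 25 mod 31 = 14
LHS != RHS

No, not on the curve


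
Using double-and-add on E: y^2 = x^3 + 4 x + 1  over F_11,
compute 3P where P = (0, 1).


k = 3 = 11_2 (binary, LSB first: 11)
Double-and-add from P = (0, 1):
  bit 0 = 1: acc = O + (0, 1) = (0, 1)
  bit 1 = 1: acc = (0, 1) + (4, 2) = (5, 6)

3P = (5, 6)


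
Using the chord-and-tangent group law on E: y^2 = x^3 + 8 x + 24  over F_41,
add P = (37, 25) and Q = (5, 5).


P != Q, so use the chord formula.
s = (y2 - y1) / (x2 - x1) = (21) / (9) mod 41 = 16
x3 = s^2 - x1 - x2 mod 41 = 16^2 - 37 - 5 = 9
y3 = s (x1 - x3) - y1 mod 41 = 16 * (37 - 9) - 25 = 13

P + Q = (9, 13)


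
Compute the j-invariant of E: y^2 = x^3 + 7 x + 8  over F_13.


Delta = -16(4 a^3 + 27 b^2) mod 13 = 8
-1728 * (4 a)^3 = -1728 * (4*7)^3 mod 13 = 8
j = 8 * 8^(-1) mod 13 = 1

j = 1 (mod 13)


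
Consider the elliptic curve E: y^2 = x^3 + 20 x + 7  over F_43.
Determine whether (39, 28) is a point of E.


Check whether y^2 = x^3 + 20 x + 7 (mod 43) for (x, y) = (39, 28).
LHS: y^2 = 28^2 mod 43 = 10
RHS: x^3 + 20 x + 7 = 39^3 + 20*39 + 7 mod 43 = 35
LHS != RHS

No, not on the curve


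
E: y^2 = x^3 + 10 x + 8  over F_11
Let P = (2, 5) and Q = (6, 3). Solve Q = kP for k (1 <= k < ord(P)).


Enumerate multiples of P until we hit Q = (6, 3):
  1P = (2, 5)
  2P = (7, 6)
  3P = (6, 3)
Match found at i = 3.

k = 3


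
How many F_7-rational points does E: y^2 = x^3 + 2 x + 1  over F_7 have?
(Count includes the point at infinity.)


For each x in F_7, count y with y^2 = x^3 + 2 x + 1 mod 7:
  x = 0: RHS = 1, y in [1, 6]  -> 2 point(s)
  x = 1: RHS = 4, y in [2, 5]  -> 2 point(s)
Affine points: 4. Add the point at infinity: total = 5.

#E(F_7) = 5


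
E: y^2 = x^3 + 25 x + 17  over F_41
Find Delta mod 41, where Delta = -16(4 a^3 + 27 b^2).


4 a^3 + 27 b^2 = 4*25^3 + 27*17^2 = 62500 + 7803 = 70303
Delta = -16 * (70303) = -1124848
Delta mod 41 = 28

Delta = 28 (mod 41)


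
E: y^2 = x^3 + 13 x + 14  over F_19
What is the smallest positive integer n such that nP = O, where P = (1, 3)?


Compute successive multiples of P until we hit O:
  1P = (1, 3)
  2P = (3, 17)
  3P = (7, 12)
  4P = (18, 0)
  5P = (7, 7)
  6P = (3, 2)
  7P = (1, 16)
  8P = O

ord(P) = 8


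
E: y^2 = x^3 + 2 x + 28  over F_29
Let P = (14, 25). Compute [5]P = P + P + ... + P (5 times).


k = 5 = 101_2 (binary, LSB first: 101)
Double-and-add from P = (14, 25):
  bit 0 = 1: acc = O + (14, 25) = (14, 25)
  bit 1 = 0: acc unchanged = (14, 25)
  bit 2 = 1: acc = (14, 25) + (4, 19) = (16, 26)

5P = (16, 26)


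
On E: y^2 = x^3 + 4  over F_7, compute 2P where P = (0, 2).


Doubling: s = (3 x1^2 + a) / (2 y1)
s = (3*0^2 + 0) / (2*2) mod 7 = 0
x3 = s^2 - 2 x1 mod 7 = 0^2 - 2*0 = 0
y3 = s (x1 - x3) - y1 mod 7 = 0 * (0 - 0) - 2 = 5

2P = (0, 5)


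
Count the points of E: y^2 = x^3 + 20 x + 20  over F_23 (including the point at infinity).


For each x in F_23, count y with y^2 = x^3 + 20 x + 20 mod 23:
  x = 1: RHS = 18, y in [8, 15]  -> 2 point(s)
  x = 4: RHS = 3, y in [7, 16]  -> 2 point(s)
  x = 8: RHS = 2, y in [5, 18]  -> 2 point(s)
  x = 9: RHS = 9, y in [3, 20]  -> 2 point(s)
  x = 10: RHS = 1, y in [1, 22]  -> 2 point(s)
  x = 13: RHS = 16, y in [4, 19]  -> 2 point(s)
  x = 14: RHS = 8, y in [10, 13]  -> 2 point(s)
  x = 17: RHS = 6, y in [11, 12]  -> 2 point(s)
  x = 18: RHS = 2, y in [5, 18]  -> 2 point(s)
  x = 20: RHS = 2, y in [5, 18]  -> 2 point(s)
  x = 21: RHS = 18, y in [8, 15]  -> 2 point(s)
Affine points: 22. Add the point at infinity: total = 23.

#E(F_23) = 23


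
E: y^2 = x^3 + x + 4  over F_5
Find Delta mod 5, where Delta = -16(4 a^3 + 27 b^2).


4 a^3 + 27 b^2 = 4*1^3 + 27*4^2 = 4 + 432 = 436
Delta = -16 * (436) = -6976
Delta mod 5 = 4

Delta = 4 (mod 5)


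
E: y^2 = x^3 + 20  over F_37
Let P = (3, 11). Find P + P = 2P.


Doubling: s = (3 x1^2 + a) / (2 y1)
s = (3*3^2 + 0) / (2*11) mod 37 = 13
x3 = s^2 - 2 x1 mod 37 = 13^2 - 2*3 = 15
y3 = s (x1 - x3) - y1 mod 37 = 13 * (3 - 15) - 11 = 18

2P = (15, 18)


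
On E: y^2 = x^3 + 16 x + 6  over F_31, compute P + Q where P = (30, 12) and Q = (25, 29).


P != Q, so use the chord formula.
s = (y2 - y1) / (x2 - x1) = (17) / (26) mod 31 = 9
x3 = s^2 - x1 - x2 mod 31 = 9^2 - 30 - 25 = 26
y3 = s (x1 - x3) - y1 mod 31 = 9 * (30 - 26) - 12 = 24

P + Q = (26, 24)


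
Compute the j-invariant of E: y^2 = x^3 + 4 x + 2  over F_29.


Delta = -16(4 a^3 + 27 b^2) mod 29 = 5
-1728 * (4 a)^3 = -1728 * (4*4)^3 mod 29 = 26
j = 26 * 5^(-1) mod 29 = 11

j = 11 (mod 29)


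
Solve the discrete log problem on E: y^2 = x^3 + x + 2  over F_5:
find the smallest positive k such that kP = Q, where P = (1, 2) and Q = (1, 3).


Enumerate multiples of P until we hit Q = (1, 3):
  1P = (1, 2)
  2P = (4, 0)
  3P = (1, 3)
Match found at i = 3.

k = 3


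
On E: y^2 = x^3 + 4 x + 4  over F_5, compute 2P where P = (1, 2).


k = 2 = 10_2 (binary, LSB first: 01)
Double-and-add from P = (1, 2):
  bit 0 = 0: acc unchanged = O
  bit 1 = 1: acc = O + (2, 0) = (2, 0)

2P = (2, 0)


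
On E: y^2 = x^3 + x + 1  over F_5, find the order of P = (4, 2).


Compute successive multiples of P until we hit O:
  1P = (4, 2)
  2P = (3, 4)
  3P = (2, 4)
  4P = (0, 4)
  5P = (0, 1)
  6P = (2, 1)
  7P = (3, 1)
  8P = (4, 3)
  ... (continuing to 9P)
  9P = O

ord(P) = 9


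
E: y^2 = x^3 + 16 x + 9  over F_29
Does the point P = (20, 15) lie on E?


Check whether y^2 = x^3 + 16 x + 9 (mod 29) for (x, y) = (20, 15).
LHS: y^2 = 15^2 mod 29 = 22
RHS: x^3 + 16 x + 9 = 20^3 + 16*20 + 9 mod 29 = 6
LHS != RHS

No, not on the curve


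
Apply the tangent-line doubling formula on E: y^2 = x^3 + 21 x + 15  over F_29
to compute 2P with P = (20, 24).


Doubling: s = (3 x1^2 + a) / (2 y1)
s = (3*20^2 + 21) / (2*24) mod 29 = 20
x3 = s^2 - 2 x1 mod 29 = 20^2 - 2*20 = 12
y3 = s (x1 - x3) - y1 mod 29 = 20 * (20 - 12) - 24 = 20

2P = (12, 20)


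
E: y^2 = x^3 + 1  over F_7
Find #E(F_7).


For each x in F_7, count y with y^2 = x^3 + 0 x + 1 mod 7:
  x = 0: RHS = 1, y in [1, 6]  -> 2 point(s)
  x = 1: RHS = 2, y in [3, 4]  -> 2 point(s)
  x = 2: RHS = 2, y in [3, 4]  -> 2 point(s)
  x = 3: RHS = 0, y in [0]  -> 1 point(s)
  x = 4: RHS = 2, y in [3, 4]  -> 2 point(s)
  x = 5: RHS = 0, y in [0]  -> 1 point(s)
  x = 6: RHS = 0, y in [0]  -> 1 point(s)
Affine points: 11. Add the point at infinity: total = 12.

#E(F_7) = 12


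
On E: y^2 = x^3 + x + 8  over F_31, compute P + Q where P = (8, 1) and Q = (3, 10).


P != Q, so use the chord formula.
s = (y2 - y1) / (x2 - x1) = (9) / (26) mod 31 = 23
x3 = s^2 - x1 - x2 mod 31 = 23^2 - 8 - 3 = 22
y3 = s (x1 - x3) - y1 mod 31 = 23 * (8 - 22) - 1 = 18

P + Q = (22, 18)


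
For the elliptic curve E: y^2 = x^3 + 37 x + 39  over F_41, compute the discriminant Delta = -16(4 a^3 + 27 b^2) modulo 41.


4 a^3 + 27 b^2 = 4*37^3 + 27*39^2 = 202612 + 41067 = 243679
Delta = -16 * (243679) = -3898864
Delta mod 41 = 31

Delta = 31 (mod 41)


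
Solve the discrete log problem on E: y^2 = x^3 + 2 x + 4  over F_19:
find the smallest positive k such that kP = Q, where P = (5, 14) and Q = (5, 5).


Enumerate multiples of P until we hit Q = (5, 5):
  1P = (5, 14)
  2P = (13, 2)
  3P = (8, 0)
  4P = (13, 17)
  5P = (5, 5)
Match found at i = 5.

k = 5


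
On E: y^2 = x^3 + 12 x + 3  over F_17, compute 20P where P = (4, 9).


k = 20 = 10100_2 (binary, LSB first: 00101)
Double-and-add from P = (4, 9):
  bit 0 = 0: acc unchanged = O
  bit 1 = 0: acc unchanged = O
  bit 2 = 1: acc = O + (8, 4) = (8, 4)
  bit 3 = 0: acc unchanged = (8, 4)
  bit 4 = 1: acc = (8, 4) + (14, 5) = (4, 8)

20P = (4, 8)


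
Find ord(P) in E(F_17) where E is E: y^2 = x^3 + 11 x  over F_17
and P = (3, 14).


Compute successive multiples of P until we hit O:
  1P = (3, 14)
  2P = (2, 8)
  3P = (14, 5)
  4P = (15, 2)
  5P = (0, 0)
  6P = (15, 15)
  7P = (14, 12)
  8P = (2, 9)
  ... (continuing to 10P)
  10P = O

ord(P) = 10


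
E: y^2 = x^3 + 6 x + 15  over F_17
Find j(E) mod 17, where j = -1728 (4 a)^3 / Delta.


Delta = -16(4 a^3 + 27 b^2) mod 17 = 3
-1728 * (4 a)^3 = -1728 * (4*6)^3 mod 17 = 1
j = 1 * 3^(-1) mod 17 = 6

j = 6 (mod 17)


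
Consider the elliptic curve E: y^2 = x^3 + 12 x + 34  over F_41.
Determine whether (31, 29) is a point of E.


Check whether y^2 = x^3 + 12 x + 34 (mod 41) for (x, y) = (31, 29).
LHS: y^2 = 29^2 mod 41 = 21
RHS: x^3 + 12 x + 34 = 31^3 + 12*31 + 34 mod 41 = 21
LHS = RHS

Yes, on the curve


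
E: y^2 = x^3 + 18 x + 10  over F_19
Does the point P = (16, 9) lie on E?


Check whether y^2 = x^3 + 18 x + 10 (mod 19) for (x, y) = (16, 9).
LHS: y^2 = 9^2 mod 19 = 5
RHS: x^3 + 18 x + 10 = 16^3 + 18*16 + 10 mod 19 = 5
LHS = RHS

Yes, on the curve


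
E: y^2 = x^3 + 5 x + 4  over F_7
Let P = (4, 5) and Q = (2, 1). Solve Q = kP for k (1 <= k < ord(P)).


Enumerate multiples of P until we hit Q = (2, 1):
  1P = (4, 5)
  2P = (0, 5)
  3P = (3, 2)
  4P = (2, 1)
Match found at i = 4.

k = 4


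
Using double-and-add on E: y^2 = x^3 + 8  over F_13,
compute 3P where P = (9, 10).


k = 3 = 11_2 (binary, LSB first: 11)
Double-and-add from P = (9, 10):
  bit 0 = 1: acc = O + (9, 10) = (9, 10)
  bit 1 = 1: acc = (9, 10) + (7, 0) = (9, 3)

3P = (9, 3)


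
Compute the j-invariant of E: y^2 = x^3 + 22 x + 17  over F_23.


Delta = -16(4 a^3 + 27 b^2) mod 23 = 14
-1728 * (4 a)^3 = -1728 * (4*22)^3 mod 23 = 8
j = 8 * 14^(-1) mod 23 = 17

j = 17 (mod 23)


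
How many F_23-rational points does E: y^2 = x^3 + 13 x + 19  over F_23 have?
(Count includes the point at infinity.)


For each x in F_23, count y with y^2 = x^3 + 13 x + 19 mod 23:
  x = 3: RHS = 16, y in [4, 19]  -> 2 point(s)
  x = 5: RHS = 2, y in [5, 18]  -> 2 point(s)
  x = 7: RHS = 16, y in [4, 19]  -> 2 point(s)
  x = 13: RHS = 16, y in [4, 19]  -> 2 point(s)
  x = 14: RHS = 1, y in [1, 22]  -> 2 point(s)
  x = 15: RHS = 1, y in [1, 22]  -> 2 point(s)
  x = 17: RHS = 1, y in [1, 22]  -> 2 point(s)
  x = 18: RHS = 13, y in [6, 17]  -> 2 point(s)
  x = 19: RHS = 18, y in [8, 15]  -> 2 point(s)
  x = 21: RHS = 8, y in [10, 13]  -> 2 point(s)
Affine points: 20. Add the point at infinity: total = 21.

#E(F_23) = 21


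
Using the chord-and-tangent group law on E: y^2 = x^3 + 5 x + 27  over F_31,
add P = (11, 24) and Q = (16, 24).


P != Q, so use the chord formula.
s = (y2 - y1) / (x2 - x1) = (0) / (5) mod 31 = 0
x3 = s^2 - x1 - x2 mod 31 = 0^2 - 11 - 16 = 4
y3 = s (x1 - x3) - y1 mod 31 = 0 * (11 - 4) - 24 = 7

P + Q = (4, 7)


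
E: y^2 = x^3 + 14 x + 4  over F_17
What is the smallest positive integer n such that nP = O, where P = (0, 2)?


Compute successive multiples of P until we hit O:
  1P = (0, 2)
  2P = (8, 4)
  3P = (8, 13)
  4P = (0, 15)
  5P = O

ord(P) = 5


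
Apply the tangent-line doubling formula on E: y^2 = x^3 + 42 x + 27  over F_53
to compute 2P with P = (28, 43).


Doubling: s = (3 x1^2 + a) / (2 y1)
s = (3*28^2 + 42) / (2*43) mod 53 = 34
x3 = s^2 - 2 x1 mod 53 = 34^2 - 2*28 = 40
y3 = s (x1 - x3) - y1 mod 53 = 34 * (28 - 40) - 43 = 26

2P = (40, 26)


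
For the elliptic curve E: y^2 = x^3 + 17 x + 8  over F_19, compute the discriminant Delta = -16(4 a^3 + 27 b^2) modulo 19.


4 a^3 + 27 b^2 = 4*17^3 + 27*8^2 = 19652 + 1728 = 21380
Delta = -16 * (21380) = -342080
Delta mod 19 = 15

Delta = 15 (mod 19)


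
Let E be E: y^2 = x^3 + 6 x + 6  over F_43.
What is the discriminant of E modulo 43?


4 a^3 + 27 b^2 = 4*6^3 + 27*6^2 = 864 + 972 = 1836
Delta = -16 * (1836) = -29376
Delta mod 43 = 36

Delta = 36 (mod 43)


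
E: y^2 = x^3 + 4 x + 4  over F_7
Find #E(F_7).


For each x in F_7, count y with y^2 = x^3 + 4 x + 4 mod 7:
  x = 0: RHS = 4, y in [2, 5]  -> 2 point(s)
  x = 1: RHS = 2, y in [3, 4]  -> 2 point(s)
  x = 3: RHS = 1, y in [1, 6]  -> 2 point(s)
  x = 4: RHS = 0, y in [0]  -> 1 point(s)
  x = 5: RHS = 2, y in [3, 4]  -> 2 point(s)
Affine points: 9. Add the point at infinity: total = 10.

#E(F_7) = 10


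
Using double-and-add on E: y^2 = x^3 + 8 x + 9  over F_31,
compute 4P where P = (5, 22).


k = 4 = 100_2 (binary, LSB first: 001)
Double-and-add from P = (5, 22):
  bit 0 = 0: acc unchanged = O
  bit 1 = 0: acc unchanged = O
  bit 2 = 1: acc = O + (6, 26) = (6, 26)

4P = (6, 26)


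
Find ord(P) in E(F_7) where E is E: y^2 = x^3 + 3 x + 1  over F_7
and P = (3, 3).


Compute successive multiples of P until we hit O:
  1P = (3, 3)
  2P = (5, 1)
  3P = (0, 1)
  4P = (6, 2)
  5P = (2, 6)
  6P = (4, 0)
  7P = (2, 1)
  8P = (6, 5)
  ... (continuing to 12P)
  12P = O

ord(P) = 12


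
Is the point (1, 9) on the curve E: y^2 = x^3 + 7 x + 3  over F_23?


Check whether y^2 = x^3 + 7 x + 3 (mod 23) for (x, y) = (1, 9).
LHS: y^2 = 9^2 mod 23 = 12
RHS: x^3 + 7 x + 3 = 1^3 + 7*1 + 3 mod 23 = 11
LHS != RHS

No, not on the curve


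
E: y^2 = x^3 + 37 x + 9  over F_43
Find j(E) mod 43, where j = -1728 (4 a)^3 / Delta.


Delta = -16(4 a^3 + 27 b^2) mod 43 = 31
-1728 * (4 a)^3 = -1728 * (4*37)^3 mod 43 = 39
j = 39 * 31^(-1) mod 43 = 29

j = 29 (mod 43)


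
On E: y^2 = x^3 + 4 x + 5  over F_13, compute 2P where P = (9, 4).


Doubling: s = (3 x1^2 + a) / (2 y1)
s = (3*9^2 + 4) / (2*4) mod 13 = 0
x3 = s^2 - 2 x1 mod 13 = 0^2 - 2*9 = 8
y3 = s (x1 - x3) - y1 mod 13 = 0 * (9 - 8) - 4 = 9

2P = (8, 9)


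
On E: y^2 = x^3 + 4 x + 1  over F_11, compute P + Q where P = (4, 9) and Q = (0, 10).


P != Q, so use the chord formula.
s = (y2 - y1) / (x2 - x1) = (1) / (7) mod 11 = 8
x3 = s^2 - x1 - x2 mod 11 = 8^2 - 4 - 0 = 5
y3 = s (x1 - x3) - y1 mod 11 = 8 * (4 - 5) - 9 = 5

P + Q = (5, 5)


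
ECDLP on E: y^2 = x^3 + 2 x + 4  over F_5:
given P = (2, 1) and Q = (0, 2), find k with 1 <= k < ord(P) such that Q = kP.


Enumerate multiples of P until we hit Q = (0, 2):
  1P = (2, 1)
  2P = (0, 3)
  3P = (4, 1)
  4P = (4, 4)
  5P = (0, 2)
Match found at i = 5.

k = 5


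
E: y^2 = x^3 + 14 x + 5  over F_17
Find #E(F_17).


For each x in F_17, count y with y^2 = x^3 + 14 x + 5 mod 17:
  x = 5: RHS = 13, y in [8, 9]  -> 2 point(s)
  x = 6: RHS = 16, y in [4, 13]  -> 2 point(s)
  x = 7: RHS = 4, y in [2, 15]  -> 2 point(s)
  x = 8: RHS = 0, y in [0]  -> 1 point(s)
  x = 13: RHS = 4, y in [2, 15]  -> 2 point(s)
  x = 14: RHS = 4, y in [2, 15]  -> 2 point(s)
Affine points: 11. Add the point at infinity: total = 12.

#E(F_17) = 12


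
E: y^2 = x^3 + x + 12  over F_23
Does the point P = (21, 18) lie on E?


Check whether y^2 = x^3 + 1 x + 12 (mod 23) for (x, y) = (21, 18).
LHS: y^2 = 18^2 mod 23 = 2
RHS: x^3 + 1 x + 12 = 21^3 + 1*21 + 12 mod 23 = 2
LHS = RHS

Yes, on the curve


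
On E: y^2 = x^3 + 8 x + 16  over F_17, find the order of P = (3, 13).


Compute successive multiples of P until we hit O:
  1P = (3, 13)
  2P = (15, 14)
  3P = (14, 13)
  4P = (0, 4)
  5P = (6, 12)
  6P = (10, 12)
  7P = (12, 15)
  8P = (1, 12)
  ... (continuing to 19P)
  19P = O

ord(P) = 19


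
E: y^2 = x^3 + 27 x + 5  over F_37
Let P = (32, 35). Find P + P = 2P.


Doubling: s = (3 x1^2 + a) / (2 y1)
s = (3*32^2 + 27) / (2*35) mod 37 = 30
x3 = s^2 - 2 x1 mod 37 = 30^2 - 2*32 = 22
y3 = s (x1 - x3) - y1 mod 37 = 30 * (32 - 22) - 35 = 6

2P = (22, 6)


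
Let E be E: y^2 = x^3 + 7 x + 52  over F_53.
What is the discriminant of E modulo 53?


4 a^3 + 27 b^2 = 4*7^3 + 27*52^2 = 1372 + 73008 = 74380
Delta = -16 * (74380) = -1190080
Delta mod 53 = 35

Delta = 35 (mod 53)


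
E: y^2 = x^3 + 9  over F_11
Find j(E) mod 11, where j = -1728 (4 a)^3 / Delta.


Delta = -16(4 a^3 + 27 b^2) mod 11 = 10
-1728 * (4 a)^3 = -1728 * (4*0)^3 mod 11 = 0
j = 0 * 10^(-1) mod 11 = 0

j = 0 (mod 11)


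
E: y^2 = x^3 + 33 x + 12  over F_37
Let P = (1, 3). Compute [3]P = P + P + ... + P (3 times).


k = 3 = 11_2 (binary, LSB first: 11)
Double-and-add from P = (1, 3):
  bit 0 = 1: acc = O + (1, 3) = (1, 3)
  bit 1 = 1: acc = (1, 3) + (34, 21) = (13, 14)

3P = (13, 14)


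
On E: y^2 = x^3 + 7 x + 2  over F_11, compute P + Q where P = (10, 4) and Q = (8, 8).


P != Q, so use the chord formula.
s = (y2 - y1) / (x2 - x1) = (4) / (9) mod 11 = 9
x3 = s^2 - x1 - x2 mod 11 = 9^2 - 10 - 8 = 8
y3 = s (x1 - x3) - y1 mod 11 = 9 * (10 - 8) - 4 = 3

P + Q = (8, 3)


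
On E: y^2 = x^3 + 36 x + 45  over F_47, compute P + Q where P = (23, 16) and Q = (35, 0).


P != Q, so use the chord formula.
s = (y2 - y1) / (x2 - x1) = (31) / (12) mod 47 = 30
x3 = s^2 - x1 - x2 mod 47 = 30^2 - 23 - 35 = 43
y3 = s (x1 - x3) - y1 mod 47 = 30 * (23 - 43) - 16 = 42

P + Q = (43, 42)


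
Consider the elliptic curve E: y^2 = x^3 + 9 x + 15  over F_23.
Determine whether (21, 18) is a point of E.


Check whether y^2 = x^3 + 9 x + 15 (mod 23) for (x, y) = (21, 18).
LHS: y^2 = 18^2 mod 23 = 2
RHS: x^3 + 9 x + 15 = 21^3 + 9*21 + 15 mod 23 = 12
LHS != RHS

No, not on the curve


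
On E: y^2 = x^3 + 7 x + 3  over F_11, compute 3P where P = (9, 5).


k = 3 = 11_2 (binary, LSB first: 11)
Double-and-add from P = (9, 5):
  bit 0 = 1: acc = O + (9, 5) = (9, 5)
  bit 1 = 1: acc = (9, 5) + (2, 5) = (0, 6)

3P = (0, 6)


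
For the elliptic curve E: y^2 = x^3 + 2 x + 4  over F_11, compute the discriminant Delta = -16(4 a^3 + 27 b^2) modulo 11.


4 a^3 + 27 b^2 = 4*2^3 + 27*4^2 = 32 + 432 = 464
Delta = -16 * (464) = -7424
Delta mod 11 = 1

Delta = 1 (mod 11)


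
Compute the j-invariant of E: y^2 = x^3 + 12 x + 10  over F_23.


Delta = -16(4 a^3 + 27 b^2) mod 23 = 9
-1728 * (4 a)^3 = -1728 * (4*12)^3 mod 23 = 22
j = 22 * 9^(-1) mod 23 = 5

j = 5 (mod 23)


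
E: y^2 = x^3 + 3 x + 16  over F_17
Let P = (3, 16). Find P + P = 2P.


Doubling: s = (3 x1^2 + a) / (2 y1)
s = (3*3^2 + 3) / (2*16) mod 17 = 2
x3 = s^2 - 2 x1 mod 17 = 2^2 - 2*3 = 15
y3 = s (x1 - x3) - y1 mod 17 = 2 * (3 - 15) - 16 = 11

2P = (15, 11)


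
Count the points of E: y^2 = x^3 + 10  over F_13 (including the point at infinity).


For each x in F_13, count y with y^2 = x^3 + 0 x + 10 mod 13:
  x = 0: RHS = 10, y in [6, 7]  -> 2 point(s)
  x = 4: RHS = 9, y in [3, 10]  -> 2 point(s)
  x = 10: RHS = 9, y in [3, 10]  -> 2 point(s)
  x = 12: RHS = 9, y in [3, 10]  -> 2 point(s)
Affine points: 8. Add the point at infinity: total = 9.

#E(F_13) = 9


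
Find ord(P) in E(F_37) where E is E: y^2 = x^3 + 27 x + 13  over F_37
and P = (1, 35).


Compute successive multiples of P until we hit O:
  1P = (1, 35)
  2P = (8, 36)
  3P = (25, 25)
  4P = (14, 29)
  5P = (29, 32)
  6P = (3, 26)
  7P = (7, 29)
  8P = (30, 31)
  ... (continuing to 24P)
  24P = O

ord(P) = 24


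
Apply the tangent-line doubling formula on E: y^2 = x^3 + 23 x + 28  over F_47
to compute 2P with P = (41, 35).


Doubling: s = (3 x1^2 + a) / (2 y1)
s = (3*41^2 + 23) / (2*35) mod 47 = 20
x3 = s^2 - 2 x1 mod 47 = 20^2 - 2*41 = 36
y3 = s (x1 - x3) - y1 mod 47 = 20 * (41 - 36) - 35 = 18

2P = (36, 18)


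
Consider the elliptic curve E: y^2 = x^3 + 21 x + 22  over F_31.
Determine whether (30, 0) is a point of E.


Check whether y^2 = x^3 + 21 x + 22 (mod 31) for (x, y) = (30, 0).
LHS: y^2 = 0^2 mod 31 = 0
RHS: x^3 + 21 x + 22 = 30^3 + 21*30 + 22 mod 31 = 0
LHS = RHS

Yes, on the curve


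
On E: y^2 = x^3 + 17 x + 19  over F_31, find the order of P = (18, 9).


Compute successive multiples of P until we hit O:
  1P = (18, 9)
  2P = (20, 12)
  3P = (3, 29)
  4P = (29, 16)
  5P = (9, 8)
  6P = (22, 25)
  7P = (7, 4)
  8P = (8, 4)
  ... (continuing to 31P)
  31P = O

ord(P) = 31


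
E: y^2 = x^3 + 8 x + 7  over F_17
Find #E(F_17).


For each x in F_17, count y with y^2 = x^3 + 8 x + 7 mod 17:
  x = 1: RHS = 16, y in [4, 13]  -> 2 point(s)
  x = 4: RHS = 1, y in [1, 16]  -> 2 point(s)
  x = 5: RHS = 2, y in [6, 11]  -> 2 point(s)
  x = 6: RHS = 16, y in [4, 13]  -> 2 point(s)
  x = 7: RHS = 15, y in [7, 10]  -> 2 point(s)
  x = 9: RHS = 9, y in [3, 14]  -> 2 point(s)
  x = 10: RHS = 16, y in [4, 13]  -> 2 point(s)
  x = 11: RHS = 15, y in [7, 10]  -> 2 point(s)
  x = 13: RHS = 13, y in [8, 9]  -> 2 point(s)
  x = 15: RHS = 0, y in [0]  -> 1 point(s)
  x = 16: RHS = 15, y in [7, 10]  -> 2 point(s)
Affine points: 21. Add the point at infinity: total = 22.

#E(F_17) = 22


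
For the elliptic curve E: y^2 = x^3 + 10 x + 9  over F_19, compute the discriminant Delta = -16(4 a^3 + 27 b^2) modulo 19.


4 a^3 + 27 b^2 = 4*10^3 + 27*9^2 = 4000 + 2187 = 6187
Delta = -16 * (6187) = -98992
Delta mod 19 = 17

Delta = 17 (mod 19)


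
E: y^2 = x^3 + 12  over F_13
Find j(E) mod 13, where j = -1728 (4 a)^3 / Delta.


Delta = -16(4 a^3 + 27 b^2) mod 13 = 10
-1728 * (4 a)^3 = -1728 * (4*0)^3 mod 13 = 0
j = 0 * 10^(-1) mod 13 = 0

j = 0 (mod 13)


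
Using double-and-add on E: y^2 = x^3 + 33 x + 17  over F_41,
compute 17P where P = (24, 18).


k = 17 = 10001_2 (binary, LSB first: 10001)
Double-and-add from P = (24, 18):
  bit 0 = 1: acc = O + (24, 18) = (24, 18)
  bit 1 = 0: acc unchanged = (24, 18)
  bit 2 = 0: acc unchanged = (24, 18)
  bit 3 = 0: acc unchanged = (24, 18)
  bit 4 = 1: acc = (24, 18) + (15, 22) = (27, 38)

17P = (27, 38)


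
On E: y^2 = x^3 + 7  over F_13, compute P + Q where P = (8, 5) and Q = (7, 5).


P != Q, so use the chord formula.
s = (y2 - y1) / (x2 - x1) = (0) / (12) mod 13 = 0
x3 = s^2 - x1 - x2 mod 13 = 0^2 - 8 - 7 = 11
y3 = s (x1 - x3) - y1 mod 13 = 0 * (8 - 11) - 5 = 8

P + Q = (11, 8)


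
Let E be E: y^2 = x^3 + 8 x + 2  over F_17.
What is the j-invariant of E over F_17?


Delta = -16(4 a^3 + 27 b^2) mod 17 = 14
-1728 * (4 a)^3 = -1728 * (4*8)^3 mod 17 = 3
j = 3 * 14^(-1) mod 17 = 16

j = 16 (mod 17)


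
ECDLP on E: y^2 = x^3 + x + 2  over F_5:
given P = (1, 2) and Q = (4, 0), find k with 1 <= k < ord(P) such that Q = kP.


Enumerate multiples of P until we hit Q = (4, 0):
  1P = (1, 2)
  2P = (4, 0)
Match found at i = 2.

k = 2


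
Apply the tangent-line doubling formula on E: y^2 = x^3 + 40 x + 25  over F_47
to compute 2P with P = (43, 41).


Doubling: s = (3 x1^2 + a) / (2 y1)
s = (3*43^2 + 40) / (2*41) mod 47 = 24
x3 = s^2 - 2 x1 mod 47 = 24^2 - 2*43 = 20
y3 = s (x1 - x3) - y1 mod 47 = 24 * (43 - 20) - 41 = 41

2P = (20, 41)


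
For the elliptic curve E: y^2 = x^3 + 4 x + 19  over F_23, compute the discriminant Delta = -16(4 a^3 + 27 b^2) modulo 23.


4 a^3 + 27 b^2 = 4*4^3 + 27*19^2 = 256 + 9747 = 10003
Delta = -16 * (10003) = -160048
Delta mod 23 = 9

Delta = 9 (mod 23)


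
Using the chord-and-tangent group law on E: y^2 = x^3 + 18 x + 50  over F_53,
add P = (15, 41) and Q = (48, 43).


P != Q, so use the chord formula.
s = (y2 - y1) / (x2 - x1) = (2) / (33) mod 53 = 37
x3 = s^2 - x1 - x2 mod 53 = 37^2 - 15 - 48 = 34
y3 = s (x1 - x3) - y1 mod 53 = 37 * (15 - 34) - 41 = 51

P + Q = (34, 51)


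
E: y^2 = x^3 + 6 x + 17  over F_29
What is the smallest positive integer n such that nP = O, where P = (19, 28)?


Compute successive multiples of P until we hit O:
  1P = (19, 28)
  2P = (26, 28)
  3P = (13, 1)
  4P = (10, 27)
  5P = (24, 23)
  6P = (16, 27)
  7P = (7, 5)
  8P = (25, 4)
  ... (continuing to 25P)
  25P = O

ord(P) = 25


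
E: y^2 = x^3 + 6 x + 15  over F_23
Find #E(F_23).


For each x in F_23, count y with y^2 = x^3 + 6 x + 15 mod 23:
  x = 2: RHS = 12, y in [9, 14]  -> 2 point(s)
  x = 5: RHS = 9, y in [3, 20]  -> 2 point(s)
  x = 7: RHS = 9, y in [3, 20]  -> 2 point(s)
  x = 8: RHS = 0, y in [0]  -> 1 point(s)
  x = 9: RHS = 16, y in [4, 19]  -> 2 point(s)
  x = 11: RHS = 9, y in [3, 20]  -> 2 point(s)
  x = 13: RHS = 13, y in [6, 17]  -> 2 point(s)
  x = 17: RHS = 16, y in [4, 19]  -> 2 point(s)
  x = 20: RHS = 16, y in [4, 19]  -> 2 point(s)
  x = 21: RHS = 18, y in [8, 15]  -> 2 point(s)
  x = 22: RHS = 8, y in [10, 13]  -> 2 point(s)
Affine points: 21. Add the point at infinity: total = 22.

#E(F_23) = 22


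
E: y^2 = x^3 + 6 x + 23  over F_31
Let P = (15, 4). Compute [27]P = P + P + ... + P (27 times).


k = 27 = 11011_2 (binary, LSB first: 11011)
Double-and-add from P = (15, 4):
  bit 0 = 1: acc = O + (15, 4) = (15, 4)
  bit 1 = 1: acc = (15, 4) + (17, 4) = (30, 27)
  bit 2 = 0: acc unchanged = (30, 27)
  bit 3 = 1: acc = (30, 27) + (28, 28) = (12, 26)
  bit 4 = 1: acc = (12, 26) + (13, 29) = (15, 27)

27P = (15, 27)


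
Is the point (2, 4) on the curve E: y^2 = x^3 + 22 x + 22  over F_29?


Check whether y^2 = x^3 + 22 x + 22 (mod 29) for (x, y) = (2, 4).
LHS: y^2 = 4^2 mod 29 = 16
RHS: x^3 + 22 x + 22 = 2^3 + 22*2 + 22 mod 29 = 16
LHS = RHS

Yes, on the curve
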